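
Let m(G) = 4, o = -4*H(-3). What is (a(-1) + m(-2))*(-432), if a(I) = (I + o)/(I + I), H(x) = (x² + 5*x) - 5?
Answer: 7560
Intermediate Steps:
H(x) = -5 + x² + 5*x
o = 44 (o = -4*(-5 + (-3)² + 5*(-3)) = -4*(-5 + 9 - 15) = -4*(-11) = 44)
a(I) = (44 + I)/(2*I) (a(I) = (I + 44)/(I + I) = (44 + I)/((2*I)) = (44 + I)*(1/(2*I)) = (44 + I)/(2*I))
(a(-1) + m(-2))*(-432) = ((½)*(44 - 1)/(-1) + 4)*(-432) = ((½)*(-1)*43 + 4)*(-432) = (-43/2 + 4)*(-432) = -35/2*(-432) = 7560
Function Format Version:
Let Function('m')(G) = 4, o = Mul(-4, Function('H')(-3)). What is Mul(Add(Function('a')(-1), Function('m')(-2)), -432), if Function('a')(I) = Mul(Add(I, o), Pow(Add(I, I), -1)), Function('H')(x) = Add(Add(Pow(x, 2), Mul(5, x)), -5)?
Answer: 7560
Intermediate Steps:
Function('H')(x) = Add(-5, Pow(x, 2), Mul(5, x))
o = 44 (o = Mul(-4, Add(-5, Pow(-3, 2), Mul(5, -3))) = Mul(-4, Add(-5, 9, -15)) = Mul(-4, -11) = 44)
Function('a')(I) = Mul(Rational(1, 2), Pow(I, -1), Add(44, I)) (Function('a')(I) = Mul(Add(I, 44), Pow(Add(I, I), -1)) = Mul(Add(44, I), Pow(Mul(2, I), -1)) = Mul(Add(44, I), Mul(Rational(1, 2), Pow(I, -1))) = Mul(Rational(1, 2), Pow(I, -1), Add(44, I)))
Mul(Add(Function('a')(-1), Function('m')(-2)), -432) = Mul(Add(Mul(Rational(1, 2), Pow(-1, -1), Add(44, -1)), 4), -432) = Mul(Add(Mul(Rational(1, 2), -1, 43), 4), -432) = Mul(Add(Rational(-43, 2), 4), -432) = Mul(Rational(-35, 2), -432) = 7560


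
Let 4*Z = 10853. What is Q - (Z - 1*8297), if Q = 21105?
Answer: 106755/4 ≈ 26689.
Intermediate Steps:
Z = 10853/4 (Z = (¼)*10853 = 10853/4 ≈ 2713.3)
Q - (Z - 1*8297) = 21105 - (10853/4 - 1*8297) = 21105 - (10853/4 - 8297) = 21105 - 1*(-22335/4) = 21105 + 22335/4 = 106755/4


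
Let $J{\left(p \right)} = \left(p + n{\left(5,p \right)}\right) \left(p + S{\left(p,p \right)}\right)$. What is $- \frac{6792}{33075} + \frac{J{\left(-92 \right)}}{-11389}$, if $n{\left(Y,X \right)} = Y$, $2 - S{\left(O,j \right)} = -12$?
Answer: $- \frac{14371478}{17937675} \approx -0.80119$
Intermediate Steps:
$S{\left(O,j \right)} = 14$ ($S{\left(O,j \right)} = 2 - -12 = 2 + 12 = 14$)
$J{\left(p \right)} = \left(5 + p\right) \left(14 + p\right)$ ($J{\left(p \right)} = \left(p + 5\right) \left(p + 14\right) = \left(5 + p\right) \left(14 + p\right)$)
$- \frac{6792}{33075} + \frac{J{\left(-92 \right)}}{-11389} = - \frac{6792}{33075} + \frac{70 + \left(-92\right)^{2} + 19 \left(-92\right)}{-11389} = \left(-6792\right) \frac{1}{33075} + \left(70 + 8464 - 1748\right) \left(- \frac{1}{11389}\right) = - \frac{2264}{11025} + 6786 \left(- \frac{1}{11389}\right) = - \frac{2264}{11025} - \frac{6786}{11389} = - \frac{14371478}{17937675}$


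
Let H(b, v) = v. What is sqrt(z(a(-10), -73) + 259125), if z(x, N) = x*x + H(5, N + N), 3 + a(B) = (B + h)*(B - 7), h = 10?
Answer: 2*sqrt(64747) ≈ 508.91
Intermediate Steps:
a(B) = -3 + (-7 + B)*(10 + B) (a(B) = -3 + (B + 10)*(B - 7) = -3 + (10 + B)*(-7 + B) = -3 + (-7 + B)*(10 + B))
z(x, N) = x**2 + 2*N (z(x, N) = x*x + (N + N) = x**2 + 2*N)
sqrt(z(a(-10), -73) + 259125) = sqrt(((-73 + (-10)**2 + 3*(-10))**2 + 2*(-73)) + 259125) = sqrt(((-73 + 100 - 30)**2 - 146) + 259125) = sqrt(((-3)**2 - 146) + 259125) = sqrt((9 - 146) + 259125) = sqrt(-137 + 259125) = sqrt(258988) = 2*sqrt(64747)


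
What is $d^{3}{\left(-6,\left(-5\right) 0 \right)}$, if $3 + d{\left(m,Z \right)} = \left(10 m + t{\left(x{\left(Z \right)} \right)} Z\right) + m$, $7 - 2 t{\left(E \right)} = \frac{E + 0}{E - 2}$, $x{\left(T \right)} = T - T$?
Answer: $-328509$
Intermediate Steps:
$x{\left(T \right)} = 0$
$t{\left(E \right)} = \frac{7}{2} - \frac{E}{2 \left(-2 + E\right)}$ ($t{\left(E \right)} = \frac{7}{2} - \frac{\left(E + 0\right) \frac{1}{E - 2}}{2} = \frac{7}{2} - \frac{E \frac{1}{-2 + E}}{2} = \frac{7}{2} - \frac{E}{2 \left(-2 + E\right)}$)
$d{\left(m,Z \right)} = -3 + 11 m + \frac{7 Z}{2}$ ($d{\left(m,Z \right)} = -3 + \left(\left(10 m + \frac{-7 + 3 \cdot 0}{-2 + 0} Z\right) + m\right) = -3 + \left(\left(10 m + \frac{-7 + 0}{-2} Z\right) + m\right) = -3 + \left(\left(10 m + \left(- \frac{1}{2}\right) \left(-7\right) Z\right) + m\right) = -3 + \left(\left(10 m + \frac{7 Z}{2}\right) + m\right) = -3 + \left(11 m + \frac{7 Z}{2}\right) = -3 + 11 m + \frac{7 Z}{2}$)
$d^{3}{\left(-6,\left(-5\right) 0 \right)} = \left(-3 + 11 \left(-6\right) + \frac{7 \left(\left(-5\right) 0\right)}{2}\right)^{3} = \left(-3 - 66 + \frac{7}{2} \cdot 0\right)^{3} = \left(-3 - 66 + 0\right)^{3} = \left(-69\right)^{3} = -328509$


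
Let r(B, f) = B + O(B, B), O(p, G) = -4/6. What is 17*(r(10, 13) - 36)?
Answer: -1360/3 ≈ -453.33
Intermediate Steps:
O(p, G) = -⅔ (O(p, G) = -4*⅙ = -⅔)
r(B, f) = -⅔ + B (r(B, f) = B - ⅔ = -⅔ + B)
17*(r(10, 13) - 36) = 17*((-⅔ + 10) - 36) = 17*(28/3 - 36) = 17*(-80/3) = -1360/3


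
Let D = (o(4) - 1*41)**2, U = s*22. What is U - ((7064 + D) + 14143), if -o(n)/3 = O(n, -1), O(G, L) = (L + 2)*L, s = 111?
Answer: -20209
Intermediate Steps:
U = 2442 (U = 111*22 = 2442)
O(G, L) = L*(2 + L) (O(G, L) = (2 + L)*L = L*(2 + L))
o(n) = 3 (o(n) = -(-3)*(2 - 1) = -(-3) = -3*(-1) = 3)
D = 1444 (D = (3 - 1*41)**2 = (3 - 41)**2 = (-38)**2 = 1444)
U - ((7064 + D) + 14143) = 2442 - ((7064 + 1444) + 14143) = 2442 - (8508 + 14143) = 2442 - 1*22651 = 2442 - 22651 = -20209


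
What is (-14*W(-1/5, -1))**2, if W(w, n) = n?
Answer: 196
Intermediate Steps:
(-14*W(-1/5, -1))**2 = (-14*(-1))**2 = 14**2 = 196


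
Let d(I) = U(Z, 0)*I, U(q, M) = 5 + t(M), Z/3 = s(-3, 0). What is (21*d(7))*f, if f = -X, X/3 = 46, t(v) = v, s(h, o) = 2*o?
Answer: -101430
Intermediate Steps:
Z = 0 (Z = 3*(2*0) = 3*0 = 0)
X = 138 (X = 3*46 = 138)
f = -138 (f = -1*138 = -138)
U(q, M) = 5 + M
d(I) = 5*I (d(I) = (5 + 0)*I = 5*I)
(21*d(7))*f = (21*(5*7))*(-138) = (21*35)*(-138) = 735*(-138) = -101430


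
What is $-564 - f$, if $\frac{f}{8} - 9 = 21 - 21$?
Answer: $-636$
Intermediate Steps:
$f = 72$ ($f = 72 + 8 \left(21 - 21\right) = 72 + 8 \cdot 0 = 72 + 0 = 72$)
$-564 - f = -564 - 72 = -636$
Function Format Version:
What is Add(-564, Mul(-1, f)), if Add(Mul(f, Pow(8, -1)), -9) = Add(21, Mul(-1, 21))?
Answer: -636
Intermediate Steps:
f = 72 (f = Add(72, Mul(8, Add(21, Mul(-1, 21)))) = Add(72, Mul(8, Add(21, -21))) = Add(72, Mul(8, 0)) = Add(72, 0) = 72)
Add(-564, Mul(-1, f)) = Add(-564, Mul(-1, 72)) = Add(-564, -72) = -636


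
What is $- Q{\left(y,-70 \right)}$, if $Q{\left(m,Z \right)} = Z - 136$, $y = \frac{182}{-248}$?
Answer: $206$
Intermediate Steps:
$y = - \frac{91}{124}$ ($y = 182 \left(- \frac{1}{248}\right) = - \frac{91}{124} \approx -0.73387$)
$Q{\left(m,Z \right)} = -136 + Z$
$- Q{\left(y,-70 \right)} = - (-136 - 70) = \left(-1\right) \left(-206\right) = 206$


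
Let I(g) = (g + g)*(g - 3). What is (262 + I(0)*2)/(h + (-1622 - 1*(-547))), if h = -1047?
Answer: -131/1061 ≈ -0.12347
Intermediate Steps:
I(g) = 2*g*(-3 + g) (I(g) = (2*g)*(-3 + g) = 2*g*(-3 + g))
(262 + I(0)*2)/(h + (-1622 - 1*(-547))) = (262 + (2*0*(-3 + 0))*2)/(-1047 + (-1622 - 1*(-547))) = (262 + (2*0*(-3))*2)/(-1047 + (-1622 + 547)) = (262 + 0*2)/(-1047 - 1075) = (262 + 0)/(-2122) = 262*(-1/2122) = -131/1061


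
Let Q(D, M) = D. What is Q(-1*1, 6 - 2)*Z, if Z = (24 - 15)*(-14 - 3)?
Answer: 153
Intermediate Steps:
Z = -153 (Z = 9*(-17) = -153)
Q(-1*1, 6 - 2)*Z = -1*1*(-153) = -1*(-153) = 153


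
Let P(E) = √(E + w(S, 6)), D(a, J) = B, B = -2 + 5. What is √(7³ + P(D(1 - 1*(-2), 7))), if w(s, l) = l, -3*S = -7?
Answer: √346 ≈ 18.601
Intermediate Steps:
S = 7/3 (S = -⅓*(-7) = 7/3 ≈ 2.3333)
B = 3
D(a, J) = 3
P(E) = √(6 + E) (P(E) = √(E + 6) = √(6 + E))
√(7³ + P(D(1 - 1*(-2), 7))) = √(7³ + √(6 + 3)) = √(343 + √9) = √(343 + 3) = √346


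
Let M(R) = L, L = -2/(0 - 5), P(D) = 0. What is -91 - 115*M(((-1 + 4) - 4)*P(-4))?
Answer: -137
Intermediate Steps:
L = ⅖ (L = -2/(-5) = -2*(-⅕) = ⅖ ≈ 0.40000)
M(R) = ⅖
-91 - 115*M(((-1 + 4) - 4)*P(-4)) = -91 - 115*⅖ = -91 - 46 = -137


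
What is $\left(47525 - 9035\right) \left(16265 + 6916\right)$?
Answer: $892236690$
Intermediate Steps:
$\left(47525 - 9035\right) \left(16265 + 6916\right) = 38490 \cdot 23181 = 892236690$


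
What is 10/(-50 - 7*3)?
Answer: -10/71 ≈ -0.14085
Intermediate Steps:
10/(-50 - 7*3) = 10/(-50 - 21) = 10/(-71) = 10*(-1/71) = -10/71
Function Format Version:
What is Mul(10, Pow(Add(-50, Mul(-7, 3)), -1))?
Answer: Rational(-10, 71) ≈ -0.14085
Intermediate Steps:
Mul(10, Pow(Add(-50, Mul(-7, 3)), -1)) = Mul(10, Pow(Add(-50, -21), -1)) = Mul(10, Pow(-71, -1)) = Mul(10, Rational(-1, 71)) = Rational(-10, 71)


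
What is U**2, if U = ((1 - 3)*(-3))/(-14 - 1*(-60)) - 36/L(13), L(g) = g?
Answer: 622521/89401 ≈ 6.9632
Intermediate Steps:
U = -789/299 (U = ((1 - 3)*(-3))/(-14 - 1*(-60)) - 36/13 = (-2*(-3))/(-14 + 60) - 36*1/13 = 6/46 - 36/13 = 6*(1/46) - 36/13 = 3/23 - 36/13 = -789/299 ≈ -2.6388)
U**2 = (-789/299)**2 = 622521/89401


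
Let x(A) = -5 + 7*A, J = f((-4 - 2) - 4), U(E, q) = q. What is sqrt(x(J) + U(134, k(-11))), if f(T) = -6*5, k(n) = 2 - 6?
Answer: I*sqrt(219) ≈ 14.799*I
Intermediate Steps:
k(n) = -4
f(T) = -30
J = -30
sqrt(x(J) + U(134, k(-11))) = sqrt((-5 + 7*(-30)) - 4) = sqrt((-5 - 210) - 4) = sqrt(-215 - 4) = sqrt(-219) = I*sqrt(219)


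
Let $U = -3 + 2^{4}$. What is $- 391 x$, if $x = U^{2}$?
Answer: $-66079$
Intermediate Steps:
$U = 13$ ($U = -3 + 16 = 13$)
$x = 169$ ($x = 13^{2} = 169$)
$- 391 x = \left(-391\right) 169 = -66079$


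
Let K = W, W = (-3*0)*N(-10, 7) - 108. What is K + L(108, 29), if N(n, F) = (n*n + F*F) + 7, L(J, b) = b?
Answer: -79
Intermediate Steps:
N(n, F) = 7 + F² + n² (N(n, F) = (n² + F²) + 7 = (F² + n²) + 7 = 7 + F² + n²)
W = -108 (W = (-3*0)*(7 + 7² + (-10)²) - 108 = 0*(7 + 49 + 100) - 108 = 0*156 - 108 = 0 - 108 = -108)
K = -108
K + L(108, 29) = -108 + 29 = -79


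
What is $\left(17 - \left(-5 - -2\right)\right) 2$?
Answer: $40$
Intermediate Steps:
$\left(17 - \left(-5 - -2\right)\right) 2 = \left(17 - \left(-5 + 2\right)\right) 2 = \left(17 - -3\right) 2 = \left(17 + 3\right) 2 = 20 \cdot 2 = 40$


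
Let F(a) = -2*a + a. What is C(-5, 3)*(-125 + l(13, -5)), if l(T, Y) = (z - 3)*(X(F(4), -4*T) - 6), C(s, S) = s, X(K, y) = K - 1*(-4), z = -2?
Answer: 475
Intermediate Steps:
F(a) = -a
X(K, y) = 4 + K (X(K, y) = K + 4 = 4 + K)
l(T, Y) = 30 (l(T, Y) = (-2 - 3)*((4 - 1*4) - 6) = -5*((4 - 4) - 6) = -5*(0 - 6) = -5*(-6) = 30)
C(-5, 3)*(-125 + l(13, -5)) = -5*(-125 + 30) = -5*(-95) = 475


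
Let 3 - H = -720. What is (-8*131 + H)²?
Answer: 105625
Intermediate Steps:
H = 723 (H = 3 - 1*(-720) = 3 + 720 = 723)
(-8*131 + H)² = (-8*131 + 723)² = (-1048 + 723)² = (-325)² = 105625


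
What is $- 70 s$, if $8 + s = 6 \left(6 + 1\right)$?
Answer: $-2380$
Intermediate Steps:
$s = 34$ ($s = -8 + 6 \left(6 + 1\right) = -8 + 6 \cdot 7 = -8 + 42 = 34$)
$- 70 s = \left(-70\right) 34 = -2380$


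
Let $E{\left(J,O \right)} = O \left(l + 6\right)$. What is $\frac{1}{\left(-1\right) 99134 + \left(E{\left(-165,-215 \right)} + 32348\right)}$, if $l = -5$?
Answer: $- \frac{1}{67001} \approx -1.4925 \cdot 10^{-5}$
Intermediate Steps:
$E{\left(J,O \right)} = O$ ($E{\left(J,O \right)} = O \left(-5 + 6\right) = O 1 = O$)
$\frac{1}{\left(-1\right) 99134 + \left(E{\left(-165,-215 \right)} + 32348\right)} = \frac{1}{\left(-1\right) 99134 + \left(-215 + 32348\right)} = \frac{1}{-99134 + 32133} = \frac{1}{-67001} = - \frac{1}{67001}$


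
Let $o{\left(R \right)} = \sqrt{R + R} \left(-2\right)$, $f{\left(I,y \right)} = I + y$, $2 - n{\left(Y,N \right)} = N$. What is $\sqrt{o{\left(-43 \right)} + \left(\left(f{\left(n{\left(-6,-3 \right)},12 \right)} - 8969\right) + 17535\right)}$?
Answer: $\sqrt{8583 - 2 i \sqrt{86}} \approx 92.645 - 0.1 i$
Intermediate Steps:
$n{\left(Y,N \right)} = 2 - N$
$o{\left(R \right)} = - 2 \sqrt{2} \sqrt{R}$ ($o{\left(R \right)} = \sqrt{2 R} \left(-2\right) = \sqrt{2} \sqrt{R} \left(-2\right) = - 2 \sqrt{2} \sqrt{R}$)
$\sqrt{o{\left(-43 \right)} + \left(\left(f{\left(n{\left(-6,-3 \right)},12 \right)} - 8969\right) + 17535\right)} = \sqrt{- 2 \sqrt{2} \sqrt{-43} + \left(\left(\left(\left(2 - -3\right) + 12\right) - 8969\right) + 17535\right)} = \sqrt{- 2 \sqrt{2} i \sqrt{43} + \left(\left(\left(\left(2 + 3\right) + 12\right) - 8969\right) + 17535\right)} = \sqrt{- 2 i \sqrt{86} + \left(\left(\left(5 + 12\right) - 8969\right) + 17535\right)} = \sqrt{- 2 i \sqrt{86} + \left(\left(17 - 8969\right) + 17535\right)} = \sqrt{- 2 i \sqrt{86} + \left(-8952 + 17535\right)} = \sqrt{- 2 i \sqrt{86} + 8583} = \sqrt{8583 - 2 i \sqrt{86}}$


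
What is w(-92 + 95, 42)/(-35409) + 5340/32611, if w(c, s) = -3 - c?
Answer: 63093242/384907633 ≈ 0.16392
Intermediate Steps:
w(-92 + 95, 42)/(-35409) + 5340/32611 = (-3 - (-92 + 95))/(-35409) + 5340/32611 = (-3 - 1*3)*(-1/35409) + 5340*(1/32611) = (-3 - 3)*(-1/35409) + 5340/32611 = -6*(-1/35409) + 5340/32611 = 2/11803 + 5340/32611 = 63093242/384907633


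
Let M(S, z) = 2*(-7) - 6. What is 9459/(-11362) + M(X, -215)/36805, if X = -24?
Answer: -69673147/83635682 ≈ -0.83306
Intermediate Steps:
M(S, z) = -20 (M(S, z) = -14 - 6 = -20)
9459/(-11362) + M(X, -215)/36805 = 9459/(-11362) - 20/36805 = 9459*(-1/11362) - 20*1/36805 = -9459/11362 - 4/7361 = -69673147/83635682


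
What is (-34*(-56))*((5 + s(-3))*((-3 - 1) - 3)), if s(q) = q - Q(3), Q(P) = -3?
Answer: -66640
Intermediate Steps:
s(q) = 3 + q (s(q) = q - 1*(-3) = q + 3 = 3 + q)
(-34*(-56))*((5 + s(-3))*((-3 - 1) - 3)) = (-34*(-56))*((5 + (3 - 3))*((-3 - 1) - 3)) = 1904*((5 + 0)*(-4 - 3)) = 1904*(5*(-7)) = 1904*(-35) = -66640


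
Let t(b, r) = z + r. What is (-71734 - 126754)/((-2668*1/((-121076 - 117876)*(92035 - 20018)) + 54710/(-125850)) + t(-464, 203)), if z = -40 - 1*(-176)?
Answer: -10746651864545908080/18330796610259019 ≈ -586.26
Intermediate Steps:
z = 136 (z = -40 + 176 = 136)
t(b, r) = 136 + r
(-71734 - 126754)/((-2668*1/((-121076 - 117876)*(92035 - 20018)) + 54710/(-125850)) + t(-464, 203)) = (-71734 - 126754)/((-2668*1/((-121076 - 117876)*(92035 - 20018)) + 54710/(-125850)) + (136 + 203)) = -198488/((-2668/(72017*(-238952)) + 54710*(-1/125850)) + 339) = -198488/((-2668/(-17208606184) - 5471/12585) + 339) = -198488/((-2668*(-1/17208606184) - 5471/12585) + 339) = -198488/((667/4302151546 - 5471/12585) + 339) = -198488/(-23537062713971/54142577206410 + 339) = -198488/18330796610259019/54142577206410 = -198488*54142577206410/18330796610259019 = -10746651864545908080/18330796610259019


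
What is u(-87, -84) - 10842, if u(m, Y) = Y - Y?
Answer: -10842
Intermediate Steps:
u(m, Y) = 0
u(-87, -84) - 10842 = 0 - 10842 = -10842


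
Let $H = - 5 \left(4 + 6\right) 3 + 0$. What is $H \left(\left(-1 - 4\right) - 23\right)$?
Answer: $4200$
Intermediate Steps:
$H = -150$ ($H = \left(-5\right) 10 \cdot 3 + 0 = \left(-50\right) 3 + 0 = -150 + 0 = -150$)
$H \left(\left(-1 - 4\right) - 23\right) = - 150 \left(\left(-1 - 4\right) - 23\right) = - 150 \left(-5 - 23\right) = \left(-150\right) \left(-28\right) = 4200$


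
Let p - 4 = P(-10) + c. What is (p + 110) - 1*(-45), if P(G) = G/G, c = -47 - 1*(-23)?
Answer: 136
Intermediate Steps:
c = -24 (c = -47 + 23 = -24)
P(G) = 1
p = -19 (p = 4 + (1 - 24) = 4 - 23 = -19)
(p + 110) - 1*(-45) = (-19 + 110) - 1*(-45) = 91 + 45 = 136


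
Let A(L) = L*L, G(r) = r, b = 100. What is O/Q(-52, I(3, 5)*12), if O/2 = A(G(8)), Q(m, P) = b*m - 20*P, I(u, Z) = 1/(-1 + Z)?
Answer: -32/1315 ≈ -0.024335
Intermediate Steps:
A(L) = L**2
Q(m, P) = -20*P + 100*m (Q(m, P) = 100*m - 20*P = -20*P + 100*m)
O = 128 (O = 2*8**2 = 2*64 = 128)
O/Q(-52, I(3, 5)*12) = 128/(-20*12/(-1 + 5) + 100*(-52)) = 128/(-20*12/4 - 5200) = 128/(-5*12 - 5200) = 128/(-20*3 - 5200) = 128/(-60 - 5200) = 128/(-5260) = 128*(-1/5260) = -32/1315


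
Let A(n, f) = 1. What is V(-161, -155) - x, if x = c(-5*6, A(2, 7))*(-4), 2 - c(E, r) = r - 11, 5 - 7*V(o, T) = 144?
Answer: 197/7 ≈ 28.143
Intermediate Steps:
V(o, T) = -139/7 (V(o, T) = 5/7 - ⅐*144 = 5/7 - 144/7 = -139/7)
c(E, r) = 13 - r (c(E, r) = 2 - (r - 11) = 2 - (-11 + r) = 2 + (11 - r) = 13 - r)
x = -48 (x = (13 - 1*1)*(-4) = (13 - 1)*(-4) = 12*(-4) = -48)
V(-161, -155) - x = -139/7 - 1*(-48) = -139/7 + 48 = 197/7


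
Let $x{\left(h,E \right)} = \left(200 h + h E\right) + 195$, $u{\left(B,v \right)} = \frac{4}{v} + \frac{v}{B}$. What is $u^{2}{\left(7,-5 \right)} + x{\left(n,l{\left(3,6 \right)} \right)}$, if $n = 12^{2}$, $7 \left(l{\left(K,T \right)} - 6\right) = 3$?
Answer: $\frac{36655684}{1225} \approx 29923.0$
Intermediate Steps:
$l{\left(K,T \right)} = \frac{45}{7}$ ($l{\left(K,T \right)} = 6 + \frac{1}{7} \cdot 3 = 6 + \frac{3}{7} = \frac{45}{7}$)
$n = 144$
$x{\left(h,E \right)} = 195 + 200 h + E h$ ($x{\left(h,E \right)} = \left(200 h + E h\right) + 195 = 195 + 200 h + E h$)
$u^{2}{\left(7,-5 \right)} + x{\left(n,l{\left(3,6 \right)} \right)} = \left(\frac{4}{-5} - \frac{5}{7}\right)^{2} + \left(195 + 200 \cdot 144 + \frac{45}{7} \cdot 144\right) = \left(4 \left(- \frac{1}{5}\right) - \frac{5}{7}\right)^{2} + \left(195 + 28800 + \frac{6480}{7}\right) = \left(- \frac{4}{5} - \frac{5}{7}\right)^{2} + \frac{209445}{7} = \left(- \frac{53}{35}\right)^{2} + \frac{209445}{7} = \frac{2809}{1225} + \frac{209445}{7} = \frac{36655684}{1225}$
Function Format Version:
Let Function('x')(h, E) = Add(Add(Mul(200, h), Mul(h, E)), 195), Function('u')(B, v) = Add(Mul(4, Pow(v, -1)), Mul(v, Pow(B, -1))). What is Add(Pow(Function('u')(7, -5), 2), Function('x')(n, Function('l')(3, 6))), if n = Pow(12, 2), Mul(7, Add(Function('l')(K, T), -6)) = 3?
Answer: Rational(36655684, 1225) ≈ 29923.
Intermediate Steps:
Function('l')(K, T) = Rational(45, 7) (Function('l')(K, T) = Add(6, Mul(Rational(1, 7), 3)) = Add(6, Rational(3, 7)) = Rational(45, 7))
n = 144
Function('x')(h, E) = Add(195, Mul(200, h), Mul(E, h)) (Function('x')(h, E) = Add(Add(Mul(200, h), Mul(E, h)), 195) = Add(195, Mul(200, h), Mul(E, h)))
Add(Pow(Function('u')(7, -5), 2), Function('x')(n, Function('l')(3, 6))) = Add(Pow(Add(Mul(4, Pow(-5, -1)), Mul(-5, Pow(7, -1))), 2), Add(195, Mul(200, 144), Mul(Rational(45, 7), 144))) = Add(Pow(Add(Mul(4, Rational(-1, 5)), Mul(-5, Rational(1, 7))), 2), Add(195, 28800, Rational(6480, 7))) = Add(Pow(Add(Rational(-4, 5), Rational(-5, 7)), 2), Rational(209445, 7)) = Add(Pow(Rational(-53, 35), 2), Rational(209445, 7)) = Add(Rational(2809, 1225), Rational(209445, 7)) = Rational(36655684, 1225)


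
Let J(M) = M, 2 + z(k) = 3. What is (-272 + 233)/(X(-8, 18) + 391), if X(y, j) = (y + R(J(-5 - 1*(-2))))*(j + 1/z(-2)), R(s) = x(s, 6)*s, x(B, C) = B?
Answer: -39/410 ≈ -0.095122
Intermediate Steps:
z(k) = 1 (z(k) = -2 + 3 = 1)
R(s) = s² (R(s) = s*s = s²)
X(y, j) = (1 + j)*(9 + y) (X(y, j) = (y + (-5 - 1*(-2))²)*(j + 1/1) = (y + (-5 + 2)²)*(j + 1) = (y + (-3)²)*(1 + j) = (y + 9)*(1 + j) = (9 + y)*(1 + j) = (1 + j)*(9 + y))
(-272 + 233)/(X(-8, 18) + 391) = (-272 + 233)/((9 - 8 + 18*(9 - 8)) + 391) = -39/((9 - 8 + 18*1) + 391) = -39/((9 - 8 + 18) + 391) = -39/(19 + 391) = -39/410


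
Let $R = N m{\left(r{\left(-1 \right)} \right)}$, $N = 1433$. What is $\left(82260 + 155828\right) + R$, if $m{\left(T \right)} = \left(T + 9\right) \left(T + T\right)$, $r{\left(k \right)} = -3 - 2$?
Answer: $180768$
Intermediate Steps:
$r{\left(k \right)} = -5$
$m{\left(T \right)} = 2 T \left(9 + T\right)$ ($m{\left(T \right)} = \left(9 + T\right) 2 T = 2 T \left(9 + T\right)$)
$R = -57320$ ($R = 1433 \cdot 2 \left(-5\right) \left(9 - 5\right) = 1433 \cdot 2 \left(-5\right) 4 = 1433 \left(-40\right) = -57320$)
$\left(82260 + 155828\right) + R = \left(82260 + 155828\right) - 57320 = 238088 - 57320 = 180768$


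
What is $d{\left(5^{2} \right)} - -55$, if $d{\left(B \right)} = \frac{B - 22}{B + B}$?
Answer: $\frac{2753}{50} \approx 55.06$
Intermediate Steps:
$d{\left(B \right)} = \frac{-22 + B}{2 B}$
$d{\left(5^{2} \right)} - -55 = \frac{-22 + 5^{2}}{2 \cdot 5^{2}} - -55 = \frac{-22 + 25}{2 \cdot 25} + 55 = \frac{1}{2} \cdot \frac{1}{25} \cdot 3 + 55 = \frac{3}{50} + 55 = \frac{2753}{50}$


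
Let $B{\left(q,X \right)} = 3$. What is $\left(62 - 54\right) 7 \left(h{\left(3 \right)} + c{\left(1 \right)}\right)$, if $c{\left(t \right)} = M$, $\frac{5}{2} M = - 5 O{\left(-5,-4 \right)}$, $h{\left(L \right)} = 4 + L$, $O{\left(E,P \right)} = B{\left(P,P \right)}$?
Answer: $56$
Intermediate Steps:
$O{\left(E,P \right)} = 3$
$M = -6$ ($M = \frac{2 \left(\left(-5\right) 3\right)}{5} = \frac{2}{5} \left(-15\right) = -6$)
$c{\left(t \right)} = -6$
$\left(62 - 54\right) 7 \left(h{\left(3 \right)} + c{\left(1 \right)}\right) = \left(62 - 54\right) 7 \left(\left(4 + 3\right) - 6\right) = 8 \cdot 7 \left(7 - 6\right) = 8 \cdot 7 \cdot 1 = 8 \cdot 7 = 56$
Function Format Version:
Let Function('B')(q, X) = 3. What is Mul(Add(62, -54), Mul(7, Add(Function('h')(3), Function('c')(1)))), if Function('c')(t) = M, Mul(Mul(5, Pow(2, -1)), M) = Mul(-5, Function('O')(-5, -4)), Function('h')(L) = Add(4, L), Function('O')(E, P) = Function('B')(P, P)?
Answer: 56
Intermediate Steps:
Function('O')(E, P) = 3
M = -6 (M = Mul(Rational(2, 5), Mul(-5, 3)) = Mul(Rational(2, 5), -15) = -6)
Function('c')(t) = -6
Mul(Add(62, -54), Mul(7, Add(Function('h')(3), Function('c')(1)))) = Mul(Add(62, -54), Mul(7, Add(Add(4, 3), -6))) = Mul(8, Mul(7, Add(7, -6))) = Mul(8, Mul(7, 1)) = Mul(8, 7) = 56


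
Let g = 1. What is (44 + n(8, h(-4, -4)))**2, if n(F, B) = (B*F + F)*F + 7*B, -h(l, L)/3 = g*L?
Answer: 921600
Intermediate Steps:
h(l, L) = -3*L
n(F, B) = 7*B + F*(F + B*F) (n(F, B) = (F + B*F)*F + 7*B = F*(F + B*F) + 7*B = 7*B + F*(F + B*F))
(44 + n(8, h(-4, -4)))**2 = (44 + (8**2 + 7*(-3*(-4)) - 3*(-4)*8**2))**2 = (44 + (64 + 7*12 + 12*64))**2 = (44 + (64 + 84 + 768))**2 = (44 + 916)**2 = 960**2 = 921600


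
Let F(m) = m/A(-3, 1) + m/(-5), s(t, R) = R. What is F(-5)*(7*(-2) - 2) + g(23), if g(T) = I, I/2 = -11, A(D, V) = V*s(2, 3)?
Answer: -34/3 ≈ -11.333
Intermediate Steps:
A(D, V) = 3*V (A(D, V) = V*3 = 3*V)
I = -22 (I = 2*(-11) = -22)
F(m) = 2*m/15 (F(m) = m/((3*1)) + m/(-5) = m/3 + m*(-⅕) = m*(⅓) - m/5 = m/3 - m/5 = 2*m/15)
g(T) = -22
F(-5)*(7*(-2) - 2) + g(23) = ((2/15)*(-5))*(7*(-2) - 2) - 22 = -2*(-14 - 2)/3 - 22 = -⅔*(-16) - 22 = 32/3 - 22 = -34/3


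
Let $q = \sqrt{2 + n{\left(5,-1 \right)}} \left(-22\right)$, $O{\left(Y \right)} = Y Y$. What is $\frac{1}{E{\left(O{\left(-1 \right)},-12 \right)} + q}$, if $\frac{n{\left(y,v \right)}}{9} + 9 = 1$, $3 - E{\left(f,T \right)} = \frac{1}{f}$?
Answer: $\frac{i}{2 \left(i + 11 \sqrt{70}\right)} \approx 5.9025 \cdot 10^{-5} + 0.0054322 i$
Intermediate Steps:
$O{\left(Y \right)} = Y^{2}$
$E{\left(f,T \right)} = 3 - \frac{1}{f}$
$n{\left(y,v \right)} = -72$ ($n{\left(y,v \right)} = -81 + 9 \cdot 1 = -81 + 9 = -72$)
$q = - 22 i \sqrt{70}$ ($q = \sqrt{2 - 72} \left(-22\right) = \sqrt{-70} \left(-22\right) = i \sqrt{70} \left(-22\right) = - 22 i \sqrt{70} \approx - 184.07 i$)
$\frac{1}{E{\left(O{\left(-1 \right)},-12 \right)} + q} = \frac{1}{\left(3 - \frac{1}{\left(-1\right)^{2}}\right) - 22 i \sqrt{70}} = \frac{1}{\left(3 - 1^{-1}\right) - 22 i \sqrt{70}} = \frac{1}{\left(3 - 1\right) - 22 i \sqrt{70}} = \frac{1}{2 - 22 i \sqrt{70}}$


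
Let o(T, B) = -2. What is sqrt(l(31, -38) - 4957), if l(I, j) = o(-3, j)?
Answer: 3*I*sqrt(551) ≈ 70.42*I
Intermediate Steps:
l(I, j) = -2
sqrt(l(31, -38) - 4957) = sqrt(-2 - 4957) = sqrt(-4959) = 3*I*sqrt(551)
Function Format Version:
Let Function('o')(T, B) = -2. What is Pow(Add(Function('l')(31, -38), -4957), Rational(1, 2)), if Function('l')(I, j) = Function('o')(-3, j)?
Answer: Mul(3, I, Pow(551, Rational(1, 2))) ≈ Mul(70.420, I)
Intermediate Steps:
Function('l')(I, j) = -2
Pow(Add(Function('l')(31, -38), -4957), Rational(1, 2)) = Pow(Add(-2, -4957), Rational(1, 2)) = Pow(-4959, Rational(1, 2)) = Mul(3, I, Pow(551, Rational(1, 2)))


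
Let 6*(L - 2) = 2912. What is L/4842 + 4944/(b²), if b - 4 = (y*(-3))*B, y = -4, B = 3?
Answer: 2317367/726300 ≈ 3.1906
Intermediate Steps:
L = 1462/3 (L = 2 + (⅙)*2912 = 2 + 1456/3 = 1462/3 ≈ 487.33)
b = 40 (b = 4 - 4*(-3)*3 = 4 + 12*3 = 4 + 36 = 40)
L/4842 + 4944/(b²) = (1462/3)/4842 + 4944/(40²) = (1462/3)*(1/4842) + 4944/1600 = 731/7263 + 4944*(1/1600) = 731/7263 + 309/100 = 2317367/726300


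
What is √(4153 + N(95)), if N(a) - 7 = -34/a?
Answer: √37540770/95 ≈ 64.495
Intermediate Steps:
N(a) = 7 - 34/a
√(4153 + N(95)) = √(4153 + (7 - 34/95)) = √(4153 + 631/95) = √(395166/95) = √37540770/95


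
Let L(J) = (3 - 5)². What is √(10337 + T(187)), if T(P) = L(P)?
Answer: 3*√1149 ≈ 101.69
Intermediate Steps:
L(J) = 4 (L(J) = (-2)² = 4)
T(P) = 4
√(10337 + T(187)) = √(10337 + 4) = √10341 = 3*√1149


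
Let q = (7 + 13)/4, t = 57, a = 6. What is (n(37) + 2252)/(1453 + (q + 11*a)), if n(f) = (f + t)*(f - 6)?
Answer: 861/254 ≈ 3.3898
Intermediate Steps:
n(f) = (-6 + f)*(57 + f) (n(f) = (f + 57)*(f - 6) = (57 + f)*(-6 + f) = (-6 + f)*(57 + f))
q = 5 (q = 20*(1/4) = 5)
(n(37) + 2252)/(1453 + (q + 11*a)) = ((-342 + 37**2 + 51*37) + 2252)/(1453 + (5 + 11*6)) = ((-342 + 1369 + 1887) + 2252)/(1453 + (5 + 66)) = (2914 + 2252)/(1453 + 71) = 5166/1524 = 5166*(1/1524) = 861/254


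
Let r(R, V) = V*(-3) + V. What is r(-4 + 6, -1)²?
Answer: 4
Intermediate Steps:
r(R, V) = -2*V (r(R, V) = -3*V + V = -2*V)
r(-4 + 6, -1)² = (-2*(-1))² = 2² = 4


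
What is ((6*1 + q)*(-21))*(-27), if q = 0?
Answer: 3402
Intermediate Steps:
((6*1 + q)*(-21))*(-27) = ((6*1 + 0)*(-21))*(-27) = ((6 + 0)*(-21))*(-27) = (6*(-21))*(-27) = -126*(-27) = 3402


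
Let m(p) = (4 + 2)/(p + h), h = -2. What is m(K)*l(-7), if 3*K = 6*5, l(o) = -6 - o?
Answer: ¾ ≈ 0.75000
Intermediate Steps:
K = 10 (K = (6*5)/3 = (⅓)*30 = 10)
m(p) = 6/(-2 + p) (m(p) = (4 + 2)/(p - 2) = 6/(-2 + p))
m(K)*l(-7) = (6/(-2 + 10))*(-6 - 1*(-7)) = (6/8)*(-6 + 7) = (6*(⅛))*1 = (¾)*1 = ¾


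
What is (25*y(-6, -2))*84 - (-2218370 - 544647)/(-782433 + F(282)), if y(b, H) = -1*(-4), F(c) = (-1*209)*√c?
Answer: 1713408802824813/204063027149 + 577470553*√282/612189081447 ≈ 8396.5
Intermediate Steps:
F(c) = -209*√c
y(b, H) = 4
(25*y(-6, -2))*84 - (-2218370 - 544647)/(-782433 + F(282)) = (25*4)*84 - (-2218370 - 544647)/(-782433 - 209*√282) = 100*84 - (-2763017)/(-782433 - 209*√282) = 8400 + 2763017/(-782433 - 209*√282)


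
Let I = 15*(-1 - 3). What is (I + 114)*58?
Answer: 3132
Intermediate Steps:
I = -60 (I = 15*(-4) = -60)
(I + 114)*58 = (-60 + 114)*58 = 54*58 = 3132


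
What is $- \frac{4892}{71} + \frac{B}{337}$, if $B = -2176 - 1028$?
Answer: $- \frac{1876088}{23927} \approx -78.409$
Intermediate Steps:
$B = -3204$
$- \frac{4892}{71} + \frac{B}{337} = - \frac{4892}{71} - \frac{3204}{337} = - \frac{1876088}{23927}$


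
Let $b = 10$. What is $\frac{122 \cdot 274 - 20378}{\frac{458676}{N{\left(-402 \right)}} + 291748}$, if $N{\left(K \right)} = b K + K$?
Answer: $\frac{961785}{21494183} \approx 0.044746$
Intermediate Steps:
$N{\left(K \right)} = 11 K$ ($N{\left(K \right)} = 10 K + K = 11 K$)
$\frac{122 \cdot 274 - 20378}{\frac{458676}{N{\left(-402 \right)}} + 291748} = \frac{122 \cdot 274 - 20378}{\frac{458676}{11 \left(-402\right)} + 291748} = \frac{33428 - 20378}{\frac{458676}{-4422} + 291748} = \frac{13050}{458676 \left(- \frac{1}{4422}\right) + 291748} = \frac{13050}{- \frac{76446}{737} + 291748} = \frac{13050}{\frac{214941830}{737}} = 13050 \cdot \frac{737}{214941830} = \frac{961785}{21494183}$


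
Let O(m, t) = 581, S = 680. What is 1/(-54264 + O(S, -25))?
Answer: -1/53683 ≈ -1.8628e-5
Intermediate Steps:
1/(-54264 + O(S, -25)) = 1/(-54264 + 581) = 1/(-53683) = -1/53683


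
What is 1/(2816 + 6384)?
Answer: 1/9200 ≈ 0.00010870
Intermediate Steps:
1/(2816 + 6384) = 1/9200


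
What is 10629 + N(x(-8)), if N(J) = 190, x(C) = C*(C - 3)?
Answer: 10819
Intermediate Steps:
x(C) = C*(-3 + C)
10629 + N(x(-8)) = 10629 + 190 = 10819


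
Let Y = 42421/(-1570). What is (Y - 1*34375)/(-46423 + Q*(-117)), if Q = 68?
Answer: 54011171/85375030 ≈ 0.63263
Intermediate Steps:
Y = -42421/1570 (Y = 42421*(-1/1570) = -42421/1570 ≈ -27.020)
(Y - 1*34375)/(-46423 + Q*(-117)) = (-42421/1570 - 1*34375)/(-46423 + 68*(-117)) = (-42421/1570 - 34375)/(-46423 - 7956) = -54011171/1570/(-54379) = -54011171/1570*(-1/54379) = 54011171/85375030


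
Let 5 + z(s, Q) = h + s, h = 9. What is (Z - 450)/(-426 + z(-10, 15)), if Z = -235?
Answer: 685/432 ≈ 1.5856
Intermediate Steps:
z(s, Q) = 4 + s (z(s, Q) = -5 + (9 + s) = 4 + s)
(Z - 450)/(-426 + z(-10, 15)) = (-235 - 450)/(-426 + (4 - 10)) = -685/(-426 - 6) = -685/(-432) = -685*(-1/432) = 685/432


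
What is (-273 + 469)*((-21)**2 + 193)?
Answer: 124264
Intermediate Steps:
(-273 + 469)*((-21)**2 + 193) = 196*(441 + 193) = 196*634 = 124264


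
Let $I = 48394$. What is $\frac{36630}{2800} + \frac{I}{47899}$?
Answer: $\frac{189004357}{13411720} \approx 14.092$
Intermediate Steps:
$\frac{36630}{2800} + \frac{I}{47899} = \frac{36630}{2800} + \frac{48394}{47899} = 36630 \cdot \frac{1}{2800} + 48394 \cdot \frac{1}{47899} = \frac{3663}{280} + \frac{48394}{47899} = \frac{189004357}{13411720}$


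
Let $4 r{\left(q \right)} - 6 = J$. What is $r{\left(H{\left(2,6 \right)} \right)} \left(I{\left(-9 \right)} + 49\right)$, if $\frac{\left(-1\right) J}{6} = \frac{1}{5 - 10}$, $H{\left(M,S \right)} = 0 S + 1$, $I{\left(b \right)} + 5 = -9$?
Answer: $63$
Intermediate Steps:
$I{\left(b \right)} = -14$ ($I{\left(b \right)} = -5 - 9 = -14$)
$H{\left(M,S \right)} = 1$ ($H{\left(M,S \right)} = 0 + 1 = 1$)
$J = \frac{6}{5}$ ($J = - \frac{6}{5 - 10} = - \frac{6}{-5} = \left(-6\right) \left(- \frac{1}{5}\right) = \frac{6}{5} \approx 1.2$)
$r{\left(q \right)} = \frac{9}{5}$ ($r{\left(q \right)} = \frac{3}{2} + \frac{1}{4} \cdot \frac{6}{5} = \frac{3}{2} + \frac{3}{10} = \frac{9}{5}$)
$r{\left(H{\left(2,6 \right)} \right)} \left(I{\left(-9 \right)} + 49\right) = \frac{9 \left(-14 + 49\right)}{5} = \frac{9}{5} \cdot 35 = 63$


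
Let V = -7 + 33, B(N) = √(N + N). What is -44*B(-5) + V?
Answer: 26 - 44*I*√10 ≈ 26.0 - 139.14*I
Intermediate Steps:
B(N) = √2*√N (B(N) = √(2*N) = √2*√N)
V = 26
-44*B(-5) + V = -44*√2*√(-5) + 26 = -44*√2*I*√5 + 26 = -44*I*√10 + 26 = 26 - 44*I*√10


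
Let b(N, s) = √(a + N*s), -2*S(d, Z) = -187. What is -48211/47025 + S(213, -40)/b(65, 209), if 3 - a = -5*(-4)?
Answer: -48211/47025 + 187*√53/1696 ≈ -0.22252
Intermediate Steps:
a = -17 (a = 3 - (-5)*(-4) = 3 - 1*20 = 3 - 20 = -17)
S(d, Z) = 187/2 (S(d, Z) = -½*(-187) = 187/2)
b(N, s) = √(-17 + N*s)
-48211/47025 + S(213, -40)/b(65, 209) = -48211/47025 + 187/(2*(√(-17 + 65*209))) = -48211*1/47025 + 187/(2*(√(-17 + 13585))) = -48211/47025 + 187/(2*(√13568)) = -48211/47025 + 187/(2*((16*√53))) = -48211/47025 + 187*(√53/848)/2 = -48211/47025 + 187*√53/1696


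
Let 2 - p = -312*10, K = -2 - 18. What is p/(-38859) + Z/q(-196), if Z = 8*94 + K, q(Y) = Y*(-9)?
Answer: 212385/634697 ≈ 0.33462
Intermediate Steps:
q(Y) = -9*Y
K = -20
Z = 732 (Z = 8*94 - 20 = 752 - 20 = 732)
p = 3122 (p = 2 - (-312)*10 = 2 - 1*(-3120) = 2 + 3120 = 3122)
p/(-38859) + Z/q(-196) = 3122/(-38859) + 732/((-9*(-196))) = 3122*(-1/38859) + 732/1764 = -3122/38859 + 732*(1/1764) = -3122/38859 + 61/147 = 212385/634697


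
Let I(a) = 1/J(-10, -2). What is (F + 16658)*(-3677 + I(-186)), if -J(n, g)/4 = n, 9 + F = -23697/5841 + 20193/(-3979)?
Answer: -1264006127703477/20658968 ≈ -6.1184e+7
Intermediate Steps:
F = -46823303/2582371 (F = -9 + (-23697/5841 + 20193/(-3979)) = -9 + (-23697*1/5841 + 20193*(-1/3979)) = -9 + (-2633/649 - 20193/3979) = -9 - 23581964/2582371 = -46823303/2582371 ≈ -18.132)
J(n, g) = -4*n
I(a) = 1/40 (I(a) = 1/(-4*(-10)) = 1/40)
(F + 16658)*(-3677 + I(-186)) = (-46823303/2582371 + 16658)*(-3677 + 1/40) = (42970312815/2582371)*(-147079/40) = -1264006127703477/20658968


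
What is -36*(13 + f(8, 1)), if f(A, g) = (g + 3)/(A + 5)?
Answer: -6228/13 ≈ -479.08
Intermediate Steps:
f(A, g) = (3 + g)/(5 + A)
-36*(13 + f(8, 1)) = -36*(13 + (3 + 1)/(5 + 8)) = -36*(13 + 4/13) = -36*173/13 = -6228/13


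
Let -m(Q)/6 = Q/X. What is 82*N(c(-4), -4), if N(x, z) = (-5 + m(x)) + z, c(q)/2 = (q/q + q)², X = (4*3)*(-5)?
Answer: -2952/5 ≈ -590.40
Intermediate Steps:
X = -60 (X = 12*(-5) = -60)
m(Q) = Q/10 (m(Q) = -6*Q/(-60) = -6*Q*(-1)/60 = -(-1)*Q/10 = Q/10)
c(q) = 2*(1 + q)² (c(q) = 2*(q/q + q)² = 2*(1 + q)²)
N(x, z) = -5 + z + x/10 (N(x, z) = (-5 + x/10) + z = -5 + z + x/10)
82*N(c(-4), -4) = 82*(-5 - 4 + (2*(1 - 4)²)/10) = 82*(-5 - 4 + (2*(-3)²)/10) = 82*(-5 - 4 + (2*9)/10) = 82*(-5 - 4 + (⅒)*18) = 82*(-5 - 4 + 9/5) = 82*(-36/5) = -2952/5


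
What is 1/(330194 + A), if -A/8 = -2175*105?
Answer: 1/2157194 ≈ 4.6357e-7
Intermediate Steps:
A = 1827000 (A = -(-17400)*105 = -8*(-228375) = 1827000)
1/(330194 + A) = 1/(330194 + 1827000) = 1/2157194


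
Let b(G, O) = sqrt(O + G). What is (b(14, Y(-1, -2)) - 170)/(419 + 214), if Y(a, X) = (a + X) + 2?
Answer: -170/633 + sqrt(13)/633 ≈ -0.26287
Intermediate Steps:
Y(a, X) = 2 + X + a (Y(a, X) = (X + a) + 2 = 2 + X + a)
b(G, O) = sqrt(G + O)
(b(14, Y(-1, -2)) - 170)/(419 + 214) = (sqrt(14 + (2 - 2 - 1)) - 170)/(419 + 214) = (sqrt(14 - 1) - 170)/633 = (sqrt(13) - 170)*(1/633) = (-170 + sqrt(13))*(1/633) = -170/633 + sqrt(13)/633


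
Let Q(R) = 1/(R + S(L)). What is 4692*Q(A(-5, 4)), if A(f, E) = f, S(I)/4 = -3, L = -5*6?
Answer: -276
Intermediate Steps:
L = -30
S(I) = -12 (S(I) = 4*(-3) = -12)
Q(R) = 1/(-12 + R) (Q(R) = 1/(R - 12) = 1/(-12 + R))
4692*Q(A(-5, 4)) = 4692/(-12 - 5) = 4692/(-17) = 4692*(-1/17) = -276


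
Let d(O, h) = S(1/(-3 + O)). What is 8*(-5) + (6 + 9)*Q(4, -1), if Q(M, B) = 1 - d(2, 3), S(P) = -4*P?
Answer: -85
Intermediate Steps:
d(O, h) = -4/(-3 + O)
Q(M, B) = -3 (Q(M, B) = 1 - (-4)/(-3 + 2) = 1 - (-4)/(-1) = 1 - (-4)*(-1) = 1 - 1*4 = 1 - 4 = -3)
8*(-5) + (6 + 9)*Q(4, -1) = 8*(-5) + (6 + 9)*(-3) = -40 + 15*(-3) = -40 - 45 = -85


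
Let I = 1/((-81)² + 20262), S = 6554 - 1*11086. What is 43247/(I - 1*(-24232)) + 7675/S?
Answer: 268627080017/2945686414484 ≈ 0.091193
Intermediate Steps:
S = -4532 (S = 6554 - 11086 = -4532)
I = 1/26823 (I = 1/(6561 + 20262) = 1/26823 ≈ 3.7281e-5)
43247/(I - 1*(-24232)) + 7675/S = 43247/(1/26823 - 1*(-24232)) + 7675/(-4532) = 43247/(1/26823 + 24232) + 7675*(-1/4532) = 43247/(649974937/26823) - 7675/4532 = 43247*(26823/649974937) - 7675/4532 = 1160014281/649974937 - 7675/4532 = 268627080017/2945686414484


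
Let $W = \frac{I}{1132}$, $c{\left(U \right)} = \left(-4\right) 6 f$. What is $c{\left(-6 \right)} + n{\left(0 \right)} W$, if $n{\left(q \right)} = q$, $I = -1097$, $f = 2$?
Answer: $-48$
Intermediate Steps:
$c{\left(U \right)} = -48$ ($c{\left(U \right)} = \left(-4\right) 6 \cdot 2 = \left(-24\right) 2 = -48$)
$W = - \frac{1097}{1132} \approx -0.96908$
$c{\left(-6 \right)} + n{\left(0 \right)} W = -48 + 0 \left(- \frac{1097}{1132}\right) = -48 + 0 = -48$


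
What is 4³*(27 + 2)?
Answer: 1856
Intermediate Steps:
4³*(27 + 2) = 64*29 = 1856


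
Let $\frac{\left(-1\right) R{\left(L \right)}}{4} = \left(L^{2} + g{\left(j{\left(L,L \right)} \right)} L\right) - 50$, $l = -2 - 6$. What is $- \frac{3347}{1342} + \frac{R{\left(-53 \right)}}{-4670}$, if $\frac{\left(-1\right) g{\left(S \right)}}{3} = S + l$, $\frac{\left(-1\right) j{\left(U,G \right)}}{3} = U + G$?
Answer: $\frac{131884271}{3133570} \approx 42.088$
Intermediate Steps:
$l = -8$ ($l = -2 - 6 = -8$)
$j{\left(U,G \right)} = - 3 G - 3 U$ ($j{\left(U,G \right)} = - 3 \left(U + G\right) = - 3 \left(G + U\right) = - 3 G - 3 U$)
$g{\left(S \right)} = 24 - 3 S$ ($g{\left(S \right)} = - 3 \left(S - 8\right) = - 3 \left(-8 + S\right) = 24 - 3 S$)
$R{\left(L \right)} = 200 - 4 L^{2} - 4 L \left(24 + 18 L\right)$ ($R{\left(L \right)} = - 4 \left(\left(L^{2} + \left(24 - 3 \left(- 3 L - 3 L\right)\right) L\right) - 50\right) = - 4 \left(\left(L^{2} + \left(24 - 3 \left(- 6 L\right)\right) L\right) - 50\right) = - 4 \left(\left(L^{2} + \left(24 + 18 L\right) L\right) - 50\right) = - 4 \left(\left(L^{2} + L \left(24 + 18 L\right)\right) - 50\right) = - 4 \left(-50 + L^{2} + L \left(24 + 18 L\right)\right) = 200 - 4 L^{2} - 4 L \left(24 + 18 L\right)$)
$- \frac{3347}{1342} + \frac{R{\left(-53 \right)}}{-4670} = - \frac{3347}{1342} + \frac{200 - -5088 - 76 \left(-53\right)^{2}}{-4670} = \left(-3347\right) \frac{1}{1342} + \left(200 + 5088 - 213484\right) \left(- \frac{1}{4670}\right) = - \frac{3347}{1342} + \left(200 + 5088 - 213484\right) \left(- \frac{1}{4670}\right) = - \frac{3347}{1342} - - \frac{104098}{2335} = - \frac{3347}{1342} + \frac{104098}{2335} = \frac{131884271}{3133570}$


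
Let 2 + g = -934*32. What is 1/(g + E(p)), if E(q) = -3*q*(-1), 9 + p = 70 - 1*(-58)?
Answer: -1/29533 ≈ -3.3860e-5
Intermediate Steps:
p = 119 (p = -9 + (70 - 1*(-58)) = -9 + (70 + 58) = -9 + 128 = 119)
E(q) = 3*q
g = -29890 (g = -2 - 934*32 = -2 - 29888 = -29890)
1/(g + E(p)) = 1/(-29890 + 3*119) = 1/(-29890 + 357) = 1/(-29533) = -1/29533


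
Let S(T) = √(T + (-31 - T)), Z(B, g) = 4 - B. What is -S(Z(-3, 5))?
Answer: -I*√31 ≈ -5.5678*I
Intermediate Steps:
S(T) = I*√31 (S(T) = √(-31) = I*√31)
-S(Z(-3, 5)) = -I*√31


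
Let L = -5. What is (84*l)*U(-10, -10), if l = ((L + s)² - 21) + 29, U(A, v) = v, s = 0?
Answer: -27720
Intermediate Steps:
l = 33 (l = ((-5 + 0)² - 21) + 29 = ((-5)² - 21) + 29 = (25 - 21) + 29 = 4 + 29 = 33)
(84*l)*U(-10, -10) = (84*33)*(-10) = 2772*(-10) = -27720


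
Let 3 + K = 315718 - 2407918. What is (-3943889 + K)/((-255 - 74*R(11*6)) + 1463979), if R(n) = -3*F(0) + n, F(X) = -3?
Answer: -3018046/729087 ≈ -4.1395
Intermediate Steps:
R(n) = 9 + n (R(n) = -3*(-3) + n = 9 + n)
K = -2092203 (K = -3 + (315718 - 2407918) = -3 - 2092200 = -2092203)
(-3943889 + K)/((-255 - 74*R(11*6)) + 1463979) = (-3943889 - 2092203)/((-255 - 74*(9 + 11*6)) + 1463979) = -6036092/((-255 - 74*(9 + 66)) + 1463979) = -6036092/((-255 - 74*75) + 1463979) = -6036092/((-255 - 5550) + 1463979) = -6036092/(-5805 + 1463979) = -6036092/1458174 = -6036092*1/1458174 = -3018046/729087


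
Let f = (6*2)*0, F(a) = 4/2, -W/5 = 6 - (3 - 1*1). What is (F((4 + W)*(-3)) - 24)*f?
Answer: 0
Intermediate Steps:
W = -20 (W = -5*(6 - (3 - 1*1)) = -5*(6 - (3 - 1)) = -5*(6 - 1*2) = -5*(6 - 2) = -5*4 = -20)
F(a) = 2 (F(a) = 4*(½) = 2)
f = 0 (f = 12*0 = 0)
(F((4 + W)*(-3)) - 24)*f = (2 - 24)*0 = -22*0 = 0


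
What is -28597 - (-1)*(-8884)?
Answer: -37481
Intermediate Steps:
-28597 - (-1)*(-8884) = -28597 - 1*8884 = -28597 - 8884 = -37481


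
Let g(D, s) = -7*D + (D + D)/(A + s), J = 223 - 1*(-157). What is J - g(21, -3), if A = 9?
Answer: 520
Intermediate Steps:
J = 380 (J = 223 + 157 = 380)
g(D, s) = -7*D + 2*D/(9 + s) (g(D, s) = -7*D + (D + D)/(9 + s) = -7*D + (2*D)/(9 + s) = -7*D + 2*D/(9 + s))
J - g(21, -3) = 380 - (-1)*21*(61 + 7*(-3))/(9 - 3) = 380 - (-1)*21*(61 - 21)/6 = 380 - (-1)*21*40/6 = 380 - 1*(-140) = 380 + 140 = 520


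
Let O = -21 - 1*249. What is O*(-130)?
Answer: 35100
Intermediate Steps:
O = -270 (O = -21 - 249 = -270)
O*(-130) = -270*(-130) = 35100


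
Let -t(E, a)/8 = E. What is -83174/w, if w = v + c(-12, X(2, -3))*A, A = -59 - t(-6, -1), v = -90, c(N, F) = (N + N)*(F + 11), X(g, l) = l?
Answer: -5941/1461 ≈ -4.0664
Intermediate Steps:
c(N, F) = 2*N*(11 + F) (c(N, F) = (2*N)*(11 + F) = 2*N*(11 + F))
t(E, a) = -8*E
A = -107 (A = -59 - (-8)*(-6) = -59 - 1*48 = -59 - 48 = -107)
w = 20454 (w = -90 + (2*(-12)*(11 - 3))*(-107) = -90 + (2*(-12)*8)*(-107) = -90 - 192*(-107) = -90 + 20544 = 20454)
-83174/w = -83174/20454 = -83174*1/20454 = -5941/1461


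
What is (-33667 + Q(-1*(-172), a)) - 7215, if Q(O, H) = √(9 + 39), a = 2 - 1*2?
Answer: -40882 + 4*√3 ≈ -40875.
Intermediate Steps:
a = 0 (a = 2 - 2 = 0)
Q(O, H) = 4*√3 (Q(O, H) = √48 = 4*√3)
(-33667 + Q(-1*(-172), a)) - 7215 = (-33667 + 4*√3) - 7215 = -40882 + 4*√3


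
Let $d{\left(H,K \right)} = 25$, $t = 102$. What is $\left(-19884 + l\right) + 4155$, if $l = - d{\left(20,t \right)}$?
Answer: $-15754$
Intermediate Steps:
$l = -25$ ($l = \left(-1\right) 25 = -25$)
$\left(-19884 + l\right) + 4155 = \left(-19884 - 25\right) + 4155 = -19909 + 4155 = -15754$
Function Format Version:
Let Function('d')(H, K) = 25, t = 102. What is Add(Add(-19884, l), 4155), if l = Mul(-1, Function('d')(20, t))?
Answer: -15754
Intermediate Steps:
l = -25 (l = Mul(-1, 25) = -25)
Add(Add(-19884, l), 4155) = Add(Add(-19884, -25), 4155) = Add(-19909, 4155) = -15754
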